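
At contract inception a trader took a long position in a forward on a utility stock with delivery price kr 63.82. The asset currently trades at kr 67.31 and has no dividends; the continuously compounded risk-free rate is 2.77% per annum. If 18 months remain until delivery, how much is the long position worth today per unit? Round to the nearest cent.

Current fair forward for the remaining 18 months: F = S·e^(r·T), r = 0.0277
F = 67.31 · e^(0.0277 × 18/12) = 67.31 × 1.042425 = 70.1656
Value of long forward = (F − K)·e^(−rT) = (70.1656 − 63.82) · e^(−0.0277·18/12)
= 6.3456 × 0.959301 = 6.09

kr 6.09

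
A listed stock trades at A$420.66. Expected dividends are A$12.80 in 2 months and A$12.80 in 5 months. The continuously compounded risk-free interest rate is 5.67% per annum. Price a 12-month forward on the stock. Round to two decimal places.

A$418.55

PV(dividends) I = 12.80·e^(−0.0567·2/12) + 12.80·e^(−0.0567·5/12)
I = 12.6796 + 12.5011 = 25.1807
F = (S − I)·e^(rT) = (420.66 − 25.1807) · e^(0.0567·12/12)
= 395.4793 · e^0.056700 = 395.4793 × 1.058338 = A$418.55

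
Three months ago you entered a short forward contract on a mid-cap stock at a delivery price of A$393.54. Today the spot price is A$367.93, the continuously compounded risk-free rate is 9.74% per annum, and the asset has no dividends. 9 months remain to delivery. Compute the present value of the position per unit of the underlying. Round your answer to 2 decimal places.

-A$2.11

Current fair forward for the remaining 9 months: F = S·e^(r·T), r = 0.0974
F = 367.93 · e^(0.0974 × 9/12) = 367.93 × 1.075784 = 395.8132
Value of long forward = (F − K)·e^(−rT) = (395.8132 − 393.54) · e^(−0.0974·9/12)
= 2.2732 × 0.929554 = 2.11
Short position value = −(long value) = -A$2.11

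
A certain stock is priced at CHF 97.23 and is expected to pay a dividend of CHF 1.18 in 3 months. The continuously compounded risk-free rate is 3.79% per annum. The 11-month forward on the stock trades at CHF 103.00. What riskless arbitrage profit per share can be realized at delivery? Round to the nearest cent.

CHF 3.54 per share

PV(dividends) I = 1.18·e^(−0.0379·3/12) = 1.1689
Fair forward F* = (S − I)·e^(rT) = (97.23 − 1.1689)·e^0.034742 = 96.0611 × 1.035353 = 99.4571
Market CHF 103.00 > fair 99.4571: forward overpriced → cash-and-carry (borrow at r, buy the stock and collect the dividends, short the forward).
Profit at T = |F_mkt − F*| = |103.00 − 99.4571| = CHF 3.54 per share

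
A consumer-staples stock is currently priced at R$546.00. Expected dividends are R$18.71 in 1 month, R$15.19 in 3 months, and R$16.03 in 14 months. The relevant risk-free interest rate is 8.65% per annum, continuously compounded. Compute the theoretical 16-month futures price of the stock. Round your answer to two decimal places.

PV(dividends) I = 18.71·e^(−0.0865·1/12) + 15.19·e^(−0.0865·3/12) + 16.03·e^(−0.0865·14/12)
I = 18.5756 + 14.8650 + 14.4913 = 47.9319
F = (S − I)·e^(rT) = (546.00 − 47.9319) · e^(0.0865·16/12)
= 498.0681 · e^0.115333 = 498.0681 × 1.122247 = R$558.96

R$558.96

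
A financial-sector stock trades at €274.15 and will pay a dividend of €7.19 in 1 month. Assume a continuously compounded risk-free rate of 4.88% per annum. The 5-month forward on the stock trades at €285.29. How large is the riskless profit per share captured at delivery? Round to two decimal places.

PV(dividends) I = 7.19·e^(−0.0488·1/12) = 7.1608
Fair forward F* = (S − I)·e^(rT) = (274.15 − 7.1608)·e^0.020333 = 266.9892 × 1.020541 = 272.4734
Market €285.29 > fair 272.4734: forward overpriced → cash-and-carry (borrow at r, buy the stock and collect the dividends, short the forward).
Profit at T = |F_mkt − F*| = |285.29 − 272.4734| = €12.82 per share

€12.82 per share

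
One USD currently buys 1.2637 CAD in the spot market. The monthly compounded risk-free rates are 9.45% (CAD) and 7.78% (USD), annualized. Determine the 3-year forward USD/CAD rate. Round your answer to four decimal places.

1.3281

By covered interest parity, F = S · (1+r_CAD/12)^(12T) / (1+r_USD/12)^(12T)
= 1.2637 × 1.326295 / 1.261935 = 1.2637 × 1.051001
F = 1.3281 CAD per USD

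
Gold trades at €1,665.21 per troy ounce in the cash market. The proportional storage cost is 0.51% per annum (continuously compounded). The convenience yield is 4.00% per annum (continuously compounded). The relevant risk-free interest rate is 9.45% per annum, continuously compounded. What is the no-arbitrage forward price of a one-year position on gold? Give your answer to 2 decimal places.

Net carry = r + u − y = 0.0945 + 0.0051 − 0.0400 = 0.0596
F = S·e^((r+u−y)T) = 1665.21 · e^(0.0596 × 12/12) = 1665.21 · e^0.05960000
= 1665.21 × 1.06141190 = €1,767.47 per troy ounce

€1,767.47 per troy ounce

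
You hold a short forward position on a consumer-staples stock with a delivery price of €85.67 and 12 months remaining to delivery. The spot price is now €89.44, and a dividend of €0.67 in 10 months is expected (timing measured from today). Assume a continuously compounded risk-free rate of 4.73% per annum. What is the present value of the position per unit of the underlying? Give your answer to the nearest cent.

PV(remaining dividends) I = 0.67·e^(−0.0473·10/12) = 0.6441
Current forward F = (S − I)·e^(rT) = (89.44 − 0.6441)·e^(0.0473·12/12) = 88.7959 × 1.048436 = 93.0968
Value (long) = (F − K)·e^(−rT) = (93.0968 − 85.67) × 0.953801 = 7.0837
Short position value = −(long value) = -€7.08

-€7.08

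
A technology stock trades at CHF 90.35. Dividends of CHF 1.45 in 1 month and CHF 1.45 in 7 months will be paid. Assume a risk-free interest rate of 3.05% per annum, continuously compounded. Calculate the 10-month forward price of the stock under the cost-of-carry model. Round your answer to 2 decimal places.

PV(dividends) I = 1.45·e^(−0.0305·1/12) + 1.45·e^(−0.0305·7/12)
I = 1.4463 + 1.4244 = 2.8707
F = (S − I)·e^(rT) = (90.35 − 2.8707) · e^(0.0305·10/12)
= 87.4793 · e^0.025417 = 87.4793 × 1.025743 = CHF 89.73

CHF 89.73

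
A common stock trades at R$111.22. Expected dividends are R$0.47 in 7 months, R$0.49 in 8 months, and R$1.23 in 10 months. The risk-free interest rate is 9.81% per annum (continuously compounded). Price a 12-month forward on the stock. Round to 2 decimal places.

R$120.44

PV(dividends) I = 0.47·e^(−0.0981·7/12) + 0.49·e^(−0.0981·8/12) + 1.23·e^(−0.0981·10/12)
I = 0.4439 + 0.4590 + 1.1334 = 2.0363
F = (S − I)·e^(rT) = (111.22 − 2.0363) · e^(0.0981·12/12)
= 109.1837 · e^0.098100 = 109.1837 × 1.103073 = R$120.44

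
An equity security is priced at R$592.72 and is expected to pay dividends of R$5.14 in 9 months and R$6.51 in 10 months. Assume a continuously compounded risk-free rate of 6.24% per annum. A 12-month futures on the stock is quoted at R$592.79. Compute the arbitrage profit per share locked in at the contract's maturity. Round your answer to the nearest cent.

R$26.30 per share

PV(dividends) I = 5.14·e^(−0.0624·9/12) + 6.51·e^(−0.0624·10/12) = 11.0851
Fair futures F* = (S − I)·e^(rT) = (592.72 − 11.0851)·e^0.062400 = 581.6349 × 1.064388 = 619.0852
Market R$592.79 < fair 619.0852: forward underpriced → reverse cash-and-carry (short the stock, invest proceeds at r, pay the dividends, go long the forward).
Profit at T = |F_mkt − F*| = |592.79 − 619.0852| = R$26.30 per share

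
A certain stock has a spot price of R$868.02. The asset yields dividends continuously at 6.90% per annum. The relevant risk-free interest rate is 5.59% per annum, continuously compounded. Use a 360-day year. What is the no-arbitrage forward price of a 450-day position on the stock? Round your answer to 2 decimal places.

F = S·e^((r − q)T) = 868.02 · e^((0.0559 − 0.0690) × 450/360)
= 868.02 · e^-0.016375 = 868.02 × 0.983758
F = R$853.92

R$853.92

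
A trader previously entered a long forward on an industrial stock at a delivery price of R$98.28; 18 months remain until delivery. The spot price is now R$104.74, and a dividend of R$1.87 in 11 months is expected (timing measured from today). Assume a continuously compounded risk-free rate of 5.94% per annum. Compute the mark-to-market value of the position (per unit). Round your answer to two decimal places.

PV(remaining dividends) I = 1.87·e^(−0.0594·11/12) = 1.7709
Current forward F = (S − I)·e^(rT) = (104.74 − 1.7709)·e^(0.0594·18/12) = 102.9691 × 1.093190 = 112.5648
Value (long) = (F − K)·e^(−rT) = (112.5648 − 98.28) × 0.914754 = 13.0671
Value = R$13.07

R$13.07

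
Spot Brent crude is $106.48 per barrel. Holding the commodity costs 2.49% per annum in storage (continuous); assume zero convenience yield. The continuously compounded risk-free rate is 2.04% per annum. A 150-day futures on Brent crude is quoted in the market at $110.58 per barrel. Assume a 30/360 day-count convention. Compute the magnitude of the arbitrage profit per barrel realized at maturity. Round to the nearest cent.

$2.07 per barrel

Fair futures: F* = S·e^(carry·T), with carry = (r + u) = 0.0204 + 0.0249 = 0.0453
F* = 106.48 · e^(0.0453 × 150/360) = 106.48 · e^0.018875 = 106.48 × 1.019054 = $108.5089
Market $110.58 > fair $108.5089: forward overpriced → cash-and-carry (buy spot, short the forward).
At maturity, profit = |F_mkt − F*| = |110.58 − 108.5089| = $2.07 per barrel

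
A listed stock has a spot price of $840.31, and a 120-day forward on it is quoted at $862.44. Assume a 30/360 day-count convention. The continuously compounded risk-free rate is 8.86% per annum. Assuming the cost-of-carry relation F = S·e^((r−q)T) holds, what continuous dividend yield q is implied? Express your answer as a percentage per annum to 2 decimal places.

From F = S·e^((r−q)T): (r − q) = ln(F/S)/T
ln(862.44/840.31) = ln(1.026336) = 0.025995
(r − q) = 0.025995 / (120/360) = 0.077985
q = r − ln(F/S)/T = 0.0886 − 0.077985 = 0.010615
q = 1.06%

1.06%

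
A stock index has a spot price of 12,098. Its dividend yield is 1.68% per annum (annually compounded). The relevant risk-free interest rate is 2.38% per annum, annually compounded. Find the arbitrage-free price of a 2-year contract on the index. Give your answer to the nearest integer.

F = S · (1+r)^T / (1+q)^T
= 12098 × 1.048166 / 1.033882 = 12098 × 1.013816
F = 12,265

12,265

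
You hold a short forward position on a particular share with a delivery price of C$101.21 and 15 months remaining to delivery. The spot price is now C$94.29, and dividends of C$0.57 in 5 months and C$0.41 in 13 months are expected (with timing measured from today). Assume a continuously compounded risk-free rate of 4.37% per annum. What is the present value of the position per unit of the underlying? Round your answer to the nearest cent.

C$2.49

PV(remaining dividends) I = 0.57·e^(−0.0437·5/12) + 0.41·e^(−0.0437·13/12) = 0.9508
Current forward F = (S − I)·e^(rT) = (94.29 − 0.9508)·e^(0.0437·15/12) = 93.3392 × 1.056144 = 98.5796
Value (long) = (F − K)·e^(−rT) = (98.5796 − 101.21) × 0.946840 = -2.4906
Short position value = −(long value) = C$2.49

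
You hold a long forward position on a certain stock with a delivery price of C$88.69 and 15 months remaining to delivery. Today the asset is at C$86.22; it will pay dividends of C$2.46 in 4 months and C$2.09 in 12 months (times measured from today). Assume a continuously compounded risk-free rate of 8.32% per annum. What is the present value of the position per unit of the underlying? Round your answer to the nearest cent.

C$1.97

PV(remaining dividends) I = 2.46·e^(−0.0832·4/12) + 2.09·e^(−0.0832·12/12) = 4.3159
Current forward F = (S − I)·e^(rT) = (86.22 − 4.3159)·e^(0.0832·15/12) = 81.9041 × 1.109600 = 90.8808
Value (long) = (F − K)·e^(−rT) = (90.8808 − 88.69) × 0.901225 = 1.9744
Value = C$1.97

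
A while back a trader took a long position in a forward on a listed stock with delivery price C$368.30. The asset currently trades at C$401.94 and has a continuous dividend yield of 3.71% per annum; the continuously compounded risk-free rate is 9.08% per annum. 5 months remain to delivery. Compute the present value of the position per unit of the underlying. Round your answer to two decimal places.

Current fair forward for the remaining 5 months: F = S·e^((r − q)·T), (r − q) = 0.0908 − 0.0371 = 0.0537
F = 401.94 · e^(0.0537 × 5/12) = 401.94 × 1.022627 = 411.0347
Value of long forward = (F − K)·e^(−rT) = (411.0347 − 368.30) · e^(−0.0908·5/12)
= 42.7347 × 0.962873 = 41.15

C$41.15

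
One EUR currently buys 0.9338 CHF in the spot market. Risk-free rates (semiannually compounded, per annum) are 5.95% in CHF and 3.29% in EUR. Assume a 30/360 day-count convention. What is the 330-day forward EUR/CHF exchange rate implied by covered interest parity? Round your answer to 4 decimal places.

0.9563

By covered interest parity, F = S · (1+r_CHF/2)^(2T) / (1+r_EUR/2)^(2T)
= 0.9338 × 1.055217 / 1.030365 = 0.9338 × 1.024120
F = 0.9563 CHF per EUR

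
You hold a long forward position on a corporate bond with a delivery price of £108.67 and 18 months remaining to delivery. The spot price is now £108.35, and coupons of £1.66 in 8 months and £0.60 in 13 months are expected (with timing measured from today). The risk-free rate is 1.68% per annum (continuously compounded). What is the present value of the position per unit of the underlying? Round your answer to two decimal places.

PV(remaining coupons) I = 1.66·e^(−0.0168·8/12) + 0.60·e^(−0.0168·13/12) = 2.2307
Current forward F = (S − I)·e^(rT) = (108.35 − 2.2307)·e^(0.0168·18/12) = 106.1193 × 1.025520 = 108.8275
Value (long) = (F − K)·e^(−rT) = (108.8275 − 108.67) × 0.975115 = 0.1536
Value = £0.15

£0.15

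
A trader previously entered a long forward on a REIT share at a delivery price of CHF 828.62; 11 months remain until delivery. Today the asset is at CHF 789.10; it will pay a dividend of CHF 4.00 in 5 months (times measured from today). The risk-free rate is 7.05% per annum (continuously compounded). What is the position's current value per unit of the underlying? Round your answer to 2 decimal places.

CHF 8.45

PV(remaining dividends) I = 4.00·e^(−0.0705·5/12) = 3.8842
Current forward F = (S − I)·e^(rT) = (789.10 − 3.8842)·e^(0.0705·11/12) = 785.2158 × 1.066759 = 837.6360
Value (long) = (F − K)·e^(−rT) = (837.6360 − 828.62) × 0.937419 = 8.4518
Value = CHF 8.45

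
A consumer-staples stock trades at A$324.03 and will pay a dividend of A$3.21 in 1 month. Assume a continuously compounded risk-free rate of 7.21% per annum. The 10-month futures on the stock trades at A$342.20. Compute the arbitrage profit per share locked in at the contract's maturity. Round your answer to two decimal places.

A$1.49 per share

PV(dividends) I = 3.21·e^(−0.0721·1/12) = 3.1908
Fair futures F* = (S − I)·e^(rT) = (324.03 − 3.1908)·e^0.060083 = 320.8392 × 1.061925 = 340.7072
Market A$342.20 > fair 340.7072: forward overpriced → cash-and-carry (borrow at r, buy the stock and collect the dividends, short the forward).
Profit at T = |F_mkt − F*| = |342.20 − 340.7072| = A$1.49 per share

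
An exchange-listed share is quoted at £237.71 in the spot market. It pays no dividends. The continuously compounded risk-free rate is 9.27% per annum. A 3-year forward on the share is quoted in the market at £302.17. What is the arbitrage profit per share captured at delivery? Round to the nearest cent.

Fair forward: F* = S·e^(carry·T), with carry = r = 0.0927
F* = 237.71 · e^(0.0927 × 3) = 237.71 · e^0.278100 = 237.71 × 1.320618 = £313.9241
Market £302.17 < fair £313.9241: forward underpriced → reverse cash-and-carry (short spot, go long the forward).
At maturity, profit = |F_mkt − F*| = |302.17 − 313.9241| = £11.75 per share

£11.75 per share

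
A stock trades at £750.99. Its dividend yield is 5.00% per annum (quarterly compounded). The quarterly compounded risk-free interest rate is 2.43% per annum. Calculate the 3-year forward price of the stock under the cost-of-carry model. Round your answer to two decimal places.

£695.76

F = S · (1+r/4)^(4T) / (1+q/4)^(4T)
= 750.99 × 1.075386 / 1.160755 = 750.99 × 0.926454
F = £695.76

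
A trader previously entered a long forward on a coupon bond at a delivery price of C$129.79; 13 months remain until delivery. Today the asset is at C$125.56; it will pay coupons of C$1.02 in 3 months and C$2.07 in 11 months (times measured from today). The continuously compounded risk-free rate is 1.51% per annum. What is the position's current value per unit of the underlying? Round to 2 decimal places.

PV(remaining coupons) I = 1.02·e^(−0.0151·3/12) + 2.07·e^(−0.0151·11/12) = 3.0577
Current forward F = (S − I)·e^(rT) = (125.56 − 3.0577)·e^(0.0151·13/12) = 122.5023 × 1.016493 = 124.5227
Value (long) = (F − K)·e^(−rT) = (124.5227 − 129.79) × 0.983775 = -5.1818
Value = -C$5.18

-C$5.18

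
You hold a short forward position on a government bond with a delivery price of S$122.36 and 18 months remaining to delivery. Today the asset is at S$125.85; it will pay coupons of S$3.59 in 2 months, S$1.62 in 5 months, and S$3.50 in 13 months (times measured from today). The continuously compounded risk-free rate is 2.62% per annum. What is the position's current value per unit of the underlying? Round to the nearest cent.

S$0.37

PV(remaining coupons) I = 3.59·e^(−0.0262·2/12) + 1.62·e^(−0.0262·5/12) + 3.50·e^(−0.0262·13/12) = 8.5788
Current forward F = (S − I)·e^(rT) = (125.85 − 8.5788)·e^(0.0262·18/12) = 117.2712 × 1.040082 = 121.9717
Value (long) = (F − K)·e^(−rT) = (121.9717 − 122.36) × 0.961462 = -0.3733
Short position value = −(long value) = S$0.37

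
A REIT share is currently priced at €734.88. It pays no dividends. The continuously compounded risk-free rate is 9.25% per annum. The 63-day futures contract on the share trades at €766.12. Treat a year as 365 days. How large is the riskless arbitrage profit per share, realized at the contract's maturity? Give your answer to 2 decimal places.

Fair futures: F* = S·e^(carry·T), with carry = r = 0.0925
F* = 734.88 · e^(0.0925 × 63/365) = 734.88 · e^0.015966 = 734.88 × 1.016094 = €746.7072
Market €766.12 > fair €746.7072: forward overpriced → cash-and-carry (buy spot, short the forward).
At maturity, profit = |F_mkt − F*| = |766.12 − 746.7072| = €19.41 per share

€19.41 per share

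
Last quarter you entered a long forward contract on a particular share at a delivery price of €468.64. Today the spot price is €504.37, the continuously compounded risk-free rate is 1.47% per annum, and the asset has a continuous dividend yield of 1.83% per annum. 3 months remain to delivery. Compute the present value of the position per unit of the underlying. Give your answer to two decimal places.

Current fair forward for the remaining 3 months: F = S·e^((r − q)·T), (r − q) = 0.0147 − 0.0183 = -0.0036
F = 504.37 · e^(-0.0036 × 3/12) = 504.37 × 0.999100 = 503.9161
Value of long forward = (F − K)·e^(−rT) = (503.9161 − 468.64) · e^(−0.0147·3/12)
= 35.2761 × 0.996332 = 35.15

€35.15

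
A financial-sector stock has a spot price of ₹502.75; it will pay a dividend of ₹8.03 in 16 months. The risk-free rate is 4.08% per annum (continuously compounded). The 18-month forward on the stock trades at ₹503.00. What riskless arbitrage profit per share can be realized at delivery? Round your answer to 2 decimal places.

₹23.39 per share

PV(dividends) I = 8.03·e^(−0.0408·16/12) = 7.6048
Fair forward F* = (S − I)·e^(rT) = (502.75 − 7.6048)·e^0.061200 = 495.1452 × 1.063112 = 526.3948
Market ₹503.00 < fair 526.3948: forward underpriced → reverse cash-and-carry (short the stock, invest proceeds at r, pay the dividends, go long the forward).
Profit at T = |F_mkt − F*| = |503.00 − 526.3948| = ₹23.39 per share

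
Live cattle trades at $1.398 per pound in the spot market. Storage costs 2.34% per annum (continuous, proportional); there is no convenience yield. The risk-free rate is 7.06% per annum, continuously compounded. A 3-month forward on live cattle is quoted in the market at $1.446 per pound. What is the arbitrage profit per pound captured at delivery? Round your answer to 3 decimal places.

$0.015 per pound

Fair forward: F* = S·e^(carry·T), with carry = (r + u) = 0.0706 + 0.0234 = 0.0940
F* = 1.398 · e^(0.0940 × 3/12) = 1.398 · e^0.023500 = 1.398 × 1.023778 = $1.4312
Market $1.446 > fair $1.4312: forward overpriced → cash-and-carry (buy spot, short the forward).
At maturity, profit = |F_mkt − F*| = |1.446 − 1.4312| = $0.015 per pound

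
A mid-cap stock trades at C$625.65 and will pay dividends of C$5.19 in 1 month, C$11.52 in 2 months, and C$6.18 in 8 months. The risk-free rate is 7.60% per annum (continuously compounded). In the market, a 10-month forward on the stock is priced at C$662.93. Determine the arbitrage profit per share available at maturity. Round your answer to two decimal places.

C$20.25 per share

PV(dividends) I = 5.19·e^(−0.0760·1/12) + 11.52·e^(−0.0760·2/12) + 6.18·e^(−0.0760·8/12) = 22.4069
Fair forward F* = (S − I)·e^(rT) = (625.65 − 22.4069)·e^0.063333 = 603.2431 × 1.065382 = 642.6843
Market C$662.93 > fair 642.6843: forward overpriced → cash-and-carry (borrow at r, buy the stock and collect the dividends, short the forward).
Profit at T = |F_mkt − F*| = |662.93 − 642.6843| = C$20.25 per share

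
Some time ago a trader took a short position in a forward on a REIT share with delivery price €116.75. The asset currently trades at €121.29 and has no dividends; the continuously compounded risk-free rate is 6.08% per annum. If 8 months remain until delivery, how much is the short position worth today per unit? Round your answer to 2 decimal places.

Current fair forward for the remaining 8 months: F = S·e^(r·T), r = 0.0608
F = 121.29 · e^(0.0608 × 8/12) = 121.29 × 1.041366 = 126.3073
Value of long forward = (F − K)·e^(−rT) = (126.3073 − 116.75) · e^(−0.0608·8/12)
= 9.5573 × 0.960277 = 9.18
Short position value = −(long value) = -€9.18

-€9.18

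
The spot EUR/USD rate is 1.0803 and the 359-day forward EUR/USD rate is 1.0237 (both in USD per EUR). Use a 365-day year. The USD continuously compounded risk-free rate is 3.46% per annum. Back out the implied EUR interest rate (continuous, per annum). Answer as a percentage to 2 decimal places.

F = S·e^((r_USD − r_EUR)T) ⇒ r_EUR = r_USD − ln(F/S)/T
ln(1.0237/1.0803) = -0.053815; /(359/365) = -0.054714
r_EUR = 0.0346 + 0.054714 = 0.089314
r_EUR = 8.93%

8.93%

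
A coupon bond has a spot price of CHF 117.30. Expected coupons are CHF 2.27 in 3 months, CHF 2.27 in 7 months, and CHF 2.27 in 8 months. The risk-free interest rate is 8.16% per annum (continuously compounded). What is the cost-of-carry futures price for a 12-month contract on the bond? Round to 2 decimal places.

PV(coupons) I = 2.27·e^(−0.0816·3/12) + 2.27·e^(−0.0816·7/12) + 2.27·e^(−0.0816·8/12)
I = 2.2242 + 2.1645 + 2.1498 = 6.5385
F = (S − I)·e^(rT) = (117.30 − 6.5385) · e^(0.0816·12/12)
= 110.7615 · e^0.081600 = 110.7615 × 1.085022 = CHF 120.18

CHF 120.18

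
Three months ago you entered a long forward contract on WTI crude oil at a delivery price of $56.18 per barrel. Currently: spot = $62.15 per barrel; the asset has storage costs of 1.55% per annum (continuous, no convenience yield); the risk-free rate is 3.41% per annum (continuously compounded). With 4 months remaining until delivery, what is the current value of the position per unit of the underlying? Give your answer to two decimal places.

Current fair forward for the remaining 4 months: F = S·e^((r + u)·T), (r + u) = 0.0341 + 0.0155 = 0.0496
F = 62.15 · e^(0.0496 × 4/12) = 62.15 × 1.016671 = 63.1861
Value of long forward = (F − K)·e^(−rT) = (63.1861 − 56.18) · e^(−0.0341·4/12)
= 7.0061 × 0.988698 = 6.93

$6.93 per barrel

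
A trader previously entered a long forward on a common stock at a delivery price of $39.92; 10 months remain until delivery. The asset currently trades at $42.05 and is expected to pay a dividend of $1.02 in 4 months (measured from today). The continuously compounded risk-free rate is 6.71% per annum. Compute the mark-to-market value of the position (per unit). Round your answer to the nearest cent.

$3.30

PV(remaining dividends) I = 1.02·e^(−0.0671·4/12) = 0.9974
Current forward F = (S − I)·e^(rT) = (42.05 − 0.9974)·e^(0.0671·10/12) = 41.0526 × 1.057510 = 43.4135
Value (long) = (F − K)·e^(−rT) = (43.4135 − 39.92) × 0.945618 = 3.3035
Value = $3.30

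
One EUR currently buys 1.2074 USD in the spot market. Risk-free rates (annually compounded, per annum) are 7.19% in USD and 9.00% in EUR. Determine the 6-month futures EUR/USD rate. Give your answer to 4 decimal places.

By covered interest parity, F = S · (1+r_USD)^T / (1+r_EUR)^T
= 1.2074 × 1.035326 / 1.044031 = 1.2074 × 0.991662
F = 1.1973 USD per EUR

1.1973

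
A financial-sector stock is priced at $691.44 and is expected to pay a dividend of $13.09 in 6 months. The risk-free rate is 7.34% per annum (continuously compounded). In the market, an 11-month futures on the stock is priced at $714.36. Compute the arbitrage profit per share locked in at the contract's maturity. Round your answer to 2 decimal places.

PV(dividends) I = 13.09·e^(−0.0734·6/12) = 12.6183
Fair futures F* = (S − I)·e^(rT) = (691.44 − 12.6183)·e^0.067283 = 678.8217 × 1.069598 = 726.0663
Market $714.36 < fair 726.0663: forward underpriced → reverse cash-and-carry (short the stock, invest proceeds at r, pay the dividends, go long the forward).
Profit at T = |F_mkt − F*| = |714.36 − 726.0663| = $11.71 per share

$11.71 per share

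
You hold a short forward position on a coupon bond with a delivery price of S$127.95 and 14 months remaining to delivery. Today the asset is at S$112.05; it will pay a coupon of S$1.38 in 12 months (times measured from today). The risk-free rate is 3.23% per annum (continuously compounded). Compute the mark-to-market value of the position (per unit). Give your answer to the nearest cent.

PV(remaining coupons) I = 1.38·e^(−0.0323·12/12) = 1.3361
Current forward F = (S − I)·e^(rT) = (112.05 − 1.3361)·e^(0.0323·14/12) = 110.7139 × 1.038402 = 114.9655
Value (long) = (F − K)·e^(−rT) = (114.9655 − 127.95) × 0.963018 = -12.5043
Short position value = −(long value) = S$12.50

S$12.50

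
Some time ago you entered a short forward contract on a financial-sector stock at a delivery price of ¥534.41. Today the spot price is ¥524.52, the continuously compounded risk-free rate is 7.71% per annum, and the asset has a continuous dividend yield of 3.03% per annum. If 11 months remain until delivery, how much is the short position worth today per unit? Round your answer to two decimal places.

Current fair forward for the remaining 11 months: F = S·e^((r − q)·T), (r − q) = 0.0771 − 0.0303 = 0.0468
F = 524.52 · e^(0.0468 × 11/12) = 524.52 × 1.043834 = 547.5118
Value of long forward = (F − K)·e^(−rT) = (547.5118 − 534.41) · e^(−0.0771·11/12)
= 13.1018 × 0.931765 = 12.21
Short position value = −(long value) = -¥12.21

-¥12.21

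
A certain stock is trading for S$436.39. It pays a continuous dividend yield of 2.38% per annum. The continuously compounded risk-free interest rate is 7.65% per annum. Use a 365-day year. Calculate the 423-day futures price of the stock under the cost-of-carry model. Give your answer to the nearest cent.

F = S·e^((r − q)T) = 436.39 · e^((0.0765 − 0.0238) × 423/365)
= 436.39 · e^0.061074 = 436.39 × 1.062978
F = S$463.87

S$463.87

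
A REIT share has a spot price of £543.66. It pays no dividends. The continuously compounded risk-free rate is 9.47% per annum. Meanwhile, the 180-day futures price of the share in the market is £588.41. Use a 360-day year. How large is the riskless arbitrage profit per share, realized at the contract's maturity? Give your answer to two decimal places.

Fair futures: F* = S·e^(carry·T), with carry = r = 0.0947
F* = 543.66 · e^(0.0947 × 180/360) = 543.66 · e^0.047350 = 543.66 × 1.048489 = £570.0215
Market £588.41 > fair £570.0215: forward overpriced → cash-and-carry (buy spot, short the forward).
At maturity, profit = |F_mkt − F*| = |588.41 − 570.0215| = £18.39 per share

£18.39 per share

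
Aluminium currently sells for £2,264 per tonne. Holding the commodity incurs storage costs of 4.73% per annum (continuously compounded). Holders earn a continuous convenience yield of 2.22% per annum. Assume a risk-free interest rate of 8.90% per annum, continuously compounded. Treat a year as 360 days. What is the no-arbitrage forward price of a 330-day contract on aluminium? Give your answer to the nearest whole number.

Net carry = r + u − y = 0.0890 + 0.0473 − 0.0222 = 0.1141
F = S·e^((r+u−y)T) = 2264 · e^(0.1141 × 330/360) = 2264 · e^0.104592
= 2264 × 1.110258 = £2,514 per tonne

£2,514 per tonne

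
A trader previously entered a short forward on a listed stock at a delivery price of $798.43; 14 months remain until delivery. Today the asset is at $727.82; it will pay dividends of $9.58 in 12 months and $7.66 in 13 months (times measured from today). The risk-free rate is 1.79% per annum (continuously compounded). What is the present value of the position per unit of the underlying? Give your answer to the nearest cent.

$71.03

PV(remaining dividends) I = 9.58·e^(−0.0179·12/12) + 7.66·e^(−0.0179·13/12) = 16.9229
Current forward F = (S − I)·e^(rT) = (727.82 − 16.9229)·e^(0.0179·14/12) = 710.8971 × 1.021103 = 725.8992
Value (long) = (F − K)·e^(−rT) = (725.8992 − 798.43) × 0.979333 = -71.0318
Short position value = −(long value) = $71.03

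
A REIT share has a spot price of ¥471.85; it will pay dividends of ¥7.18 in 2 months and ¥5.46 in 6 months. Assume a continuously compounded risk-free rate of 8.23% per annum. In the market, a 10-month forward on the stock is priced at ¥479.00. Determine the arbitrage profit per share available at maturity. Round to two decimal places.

¥13.15 per share

PV(dividends) I = 7.18·e^(−0.0823·2/12) + 5.46·e^(−0.0823·6/12) = 12.3221
Fair forward F* = (S − I)·e^(rT) = (471.85 − 12.3221)·e^0.068583 = 459.5279 × 1.070990 = 492.1498
Market ¥479.00 < fair 492.1498: forward underpriced → reverse cash-and-carry (short the stock, invest proceeds at r, pay the dividends, go long the forward).
Profit at T = |F_mkt − F*| = |479.00 − 492.1498| = ¥13.15 per share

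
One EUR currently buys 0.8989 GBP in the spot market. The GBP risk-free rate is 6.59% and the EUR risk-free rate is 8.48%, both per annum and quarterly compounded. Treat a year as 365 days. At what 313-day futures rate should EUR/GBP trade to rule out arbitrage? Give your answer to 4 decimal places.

0.8847

By covered interest parity, F = S · (1+r_GBP/4)^(4T) / (1+r_EUR/4)^(4T)
= 0.8989 × 1.057652 / 1.074611 = 0.8989 × 0.984218
F = 0.8847 GBP per EUR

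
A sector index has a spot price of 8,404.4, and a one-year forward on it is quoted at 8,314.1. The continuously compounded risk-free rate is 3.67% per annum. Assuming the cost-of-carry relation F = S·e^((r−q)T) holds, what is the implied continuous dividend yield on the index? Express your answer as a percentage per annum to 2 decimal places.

From F = S·e^((r−q)T): (r − q) = ln(F/S)/T
ln(8314.1/8404.4) = ln(0.989256) = -0.010802
(r − q) = -0.010802 / (12/12) = -0.010802
q = r − ln(F/S)/T = 0.0367 + 0.010802 = 0.047502
q = 4.75%

4.75%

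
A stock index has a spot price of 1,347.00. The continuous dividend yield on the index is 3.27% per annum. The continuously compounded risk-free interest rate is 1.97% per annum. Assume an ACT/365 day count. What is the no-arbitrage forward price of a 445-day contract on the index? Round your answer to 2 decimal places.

1,325.82

F = S·e^((r − q)T) = 1347.00 · e^((0.0197 − 0.0327) × 445/365)
= 1347.00 · e^-0.01584932 = 1347.00 × 0.98427562
F = 1,325.82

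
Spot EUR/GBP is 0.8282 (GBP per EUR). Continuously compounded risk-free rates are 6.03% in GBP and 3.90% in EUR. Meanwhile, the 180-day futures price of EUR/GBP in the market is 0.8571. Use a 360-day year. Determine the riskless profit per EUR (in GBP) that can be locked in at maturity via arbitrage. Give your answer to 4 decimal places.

0.0200 per EUR (in GBP)

Fair futures: F* = S·e^(carry·T), with carry = (r_GBP − r_EUR) = 0.0603 − 0.0390 = 0.0213
F* = 0.8282 · e^(0.0213 × 180/360) = 0.8282 · e^0.010650 = 0.8282 × 1.010707 = 0.8371
Market 0.8571 > fair 0.8371: forward overpriced → cash-and-carry (buy spot, short the forward).
At maturity, profit = |F_mkt − F*| = |0.8571 − 0.8371| = 0.0200 per EUR (in GBP)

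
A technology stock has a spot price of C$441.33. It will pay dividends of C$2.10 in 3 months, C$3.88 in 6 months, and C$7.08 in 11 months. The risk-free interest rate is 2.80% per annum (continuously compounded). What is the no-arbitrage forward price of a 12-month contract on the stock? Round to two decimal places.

PV(dividends) I = 2.10·e^(−0.0280·3/12) + 3.88·e^(−0.0280·6/12) + 7.08·e^(−0.0280·11/12)
I = 2.0854 + 3.8261 + 6.9006 = 12.8121
F = (S − I)·e^(rT) = (441.33 − 12.8121) · e^(0.0280·12/12)
= 428.5179 · e^0.028000 = 428.5179 × 1.028396 = C$440.69

C$440.69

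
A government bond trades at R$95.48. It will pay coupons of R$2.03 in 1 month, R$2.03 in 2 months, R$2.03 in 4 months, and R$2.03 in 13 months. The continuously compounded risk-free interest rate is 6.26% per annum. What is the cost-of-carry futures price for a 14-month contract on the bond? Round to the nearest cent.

PV(coupons) I = 2.03·e^(−0.0626·1/12) + 2.03·e^(−0.0626·2/12) + 2.03·e^(−0.0626·4/12) + 2.03·e^(−0.0626·13/12)
I = 2.0194 + 2.0089 + 1.9881 + 1.8969 = 7.9133
F = (S − I)·e^(rT) = (95.48 − 7.9133) · e^(0.0626·14/12)
= 87.5667 · e^0.073033 = 87.5667 × 1.075766 = R$94.20

R$94.20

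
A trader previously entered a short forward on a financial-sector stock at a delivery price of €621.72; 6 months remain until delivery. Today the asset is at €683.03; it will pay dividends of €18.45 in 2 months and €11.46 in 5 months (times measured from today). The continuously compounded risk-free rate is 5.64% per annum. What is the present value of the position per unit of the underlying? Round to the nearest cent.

-€49.13

PV(remaining dividends) I = 18.45·e^(−0.0564·2/12) + 11.46·e^(−0.0564·5/12) = 29.4712
Current forward F = (S − I)·e^(rT) = (683.03 − 29.4712)·e^(0.0564·6/12) = 653.5588 × 1.028601 = 672.2512
Value (long) = (F − K)·e^(−rT) = (672.2512 − 621.72) × 0.972194 = 49.1261
Short position value = −(long value) = -€49.13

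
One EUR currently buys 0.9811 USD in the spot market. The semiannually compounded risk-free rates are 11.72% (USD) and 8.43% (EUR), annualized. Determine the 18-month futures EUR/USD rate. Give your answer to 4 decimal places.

1.0283

By covered interest parity, F = S · (1+r_USD/2)^(2T) / (1+r_EUR/2)^(2T)
= 0.9811 × 1.186303 / 1.131855 = 0.9811 × 1.048105
F = 1.0283 USD per EUR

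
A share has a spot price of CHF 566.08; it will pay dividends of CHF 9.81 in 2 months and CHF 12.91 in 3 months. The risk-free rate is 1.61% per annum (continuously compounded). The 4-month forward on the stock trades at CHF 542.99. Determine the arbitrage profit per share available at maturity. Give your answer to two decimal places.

CHF 3.37 per share

PV(dividends) I = 9.81·e^(−0.0161·2/12) + 12.91·e^(−0.0161·3/12) = 22.6419
Fair forward F* = (S − I)·e^(rT) = (566.08 − 22.6419)·e^0.005367 = 543.4381 × 1.005381 = 546.3623
Market CHF 542.99 < fair 546.3623: forward underpriced → reverse cash-and-carry (short the stock, invest proceeds at r, pay the dividends, go long the forward).
Profit at T = |F_mkt − F*| = |542.99 − 546.3623| = CHF 3.37 per share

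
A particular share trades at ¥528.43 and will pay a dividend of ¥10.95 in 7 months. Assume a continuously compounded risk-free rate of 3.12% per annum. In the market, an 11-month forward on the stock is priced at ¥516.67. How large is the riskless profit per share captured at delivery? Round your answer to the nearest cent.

PV(dividends) I = 10.95·e^(−0.0312·7/12) = 10.7525
Fair forward F* = (S − I)·e^(rT) = (528.43 − 10.7525)·e^0.028600 = 517.6775 × 1.029013 = 532.6969
Market ¥516.67 < fair 532.6969: forward underpriced → reverse cash-and-carry (short the stock, invest proceeds at r, pay the dividends, go long the forward).
Profit at T = |F_mkt − F*| = |516.67 − 532.6969| = ¥16.03 per share

¥16.03 per share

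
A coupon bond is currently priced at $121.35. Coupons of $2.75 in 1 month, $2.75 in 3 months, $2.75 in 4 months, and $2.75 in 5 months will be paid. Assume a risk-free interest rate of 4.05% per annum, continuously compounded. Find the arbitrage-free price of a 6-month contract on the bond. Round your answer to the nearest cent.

$112.73

PV(coupons) I = 2.75·e^(−0.0405·1/12) + 2.75·e^(−0.0405·3/12) + 2.75·e^(−0.0405·4/12) + 2.75·e^(−0.0405·5/12)
I = 2.7407 + 2.7223 + 2.7131 + 2.7040 = 10.8801
F = (S − I)·e^(rT) = (121.35 − 10.8801) · e^(0.0405·6/12)
= 110.4699 · e^0.020250 = 110.4699 × 1.020456 = $112.73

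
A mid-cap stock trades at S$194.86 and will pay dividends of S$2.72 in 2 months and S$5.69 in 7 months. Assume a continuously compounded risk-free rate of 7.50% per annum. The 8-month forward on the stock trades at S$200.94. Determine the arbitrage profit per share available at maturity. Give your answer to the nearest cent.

S$4.64 per share

PV(dividends) I = 2.72·e^(−0.0750·2/12) + 5.69·e^(−0.0750·7/12) = 8.1326
Fair forward F* = (S − I)·e^(rT) = (194.86 − 8.1326)·e^0.050000 = 186.7274 × 1.051271 = 196.3011
Market S$200.94 > fair 196.3011: forward overpriced → cash-and-carry (borrow at r, buy the stock and collect the dividends, short the forward).
Profit at T = |F_mkt − F*| = |200.94 − 196.3011| = S$4.64 per share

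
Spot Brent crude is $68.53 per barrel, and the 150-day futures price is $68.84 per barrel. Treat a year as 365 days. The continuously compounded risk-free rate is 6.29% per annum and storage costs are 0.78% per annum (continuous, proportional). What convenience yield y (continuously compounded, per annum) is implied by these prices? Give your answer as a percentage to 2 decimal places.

F = S·e^((r+u−y)T) ⇒ (r+u−y) = ln(F/S)/T
ln(68.84/68.53) = 0.004513; /T ⇒ 0.010982
y = r + u − ln(F/S)/T = 0.0629 + 0.0078 − 0.010982 = 0.059718
y = 5.97%

5.97%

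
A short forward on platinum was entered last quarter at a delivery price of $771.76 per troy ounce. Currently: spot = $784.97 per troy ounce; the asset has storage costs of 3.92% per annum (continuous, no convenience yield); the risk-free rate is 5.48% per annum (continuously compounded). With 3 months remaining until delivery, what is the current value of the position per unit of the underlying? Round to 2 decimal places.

-$31.44 per troy ounce

Current fair forward for the remaining 3 months: F = S·e^((r + u)·T), (r + u) = 0.0548 + 0.0392 = 0.0940
F = 784.97 · e^(0.0940 × 3/12) = 784.97 × 1.023778 = 803.6350
Value of long forward = (F − K)·e^(−rT) = (803.6350 − 771.76) · e^(−0.0548·3/12)
= 31.8750 × 0.986393 = 31.44
Short position value = −(long value) = -$31.44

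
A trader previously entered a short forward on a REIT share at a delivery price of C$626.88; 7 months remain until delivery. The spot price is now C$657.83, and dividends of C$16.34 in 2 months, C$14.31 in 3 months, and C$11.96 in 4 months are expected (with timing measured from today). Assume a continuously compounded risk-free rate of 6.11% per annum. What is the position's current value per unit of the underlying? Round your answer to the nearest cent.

PV(remaining dividends) I = 16.34·e^(−0.0611·2/12) + 14.31·e^(−0.0611·3/12) + 11.96·e^(−0.0611·4/12) = 41.9864
Current forward F = (S − I)·e^(rT) = (657.83 − 41.9864)·e^(0.0611·7/12) = 615.8436 × 1.036284 = 638.1889
Value (long) = (F − K)·e^(−rT) = (638.1889 − 626.88) × 0.964986 = 10.9129
Short position value = −(long value) = -C$10.91

-C$10.91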